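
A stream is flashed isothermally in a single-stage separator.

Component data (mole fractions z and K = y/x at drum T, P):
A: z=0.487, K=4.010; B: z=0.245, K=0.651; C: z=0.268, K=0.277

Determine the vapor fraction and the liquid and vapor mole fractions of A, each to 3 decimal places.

Newton–Raphson from ψ = 0.38:
  ψ = 0.380: g = 0.3180, g' = -1.266 → ψ = 0.631
  ψ = 0.631: g = 0.0394, g' = -1.048 → ψ = 0.669
Converged at ψ = 0.669.
Compositions from xᵢ = zᵢ/(1+ψ(Kᵢ−1)), yᵢ = Kᵢxᵢ:
  A: x = 0.162, y = 0.648
  B: x = 0.320, y = 0.208
  C: x = 0.519, y = 0.144

ψ = 0.669, x_A = 0.162, y_A = 0.648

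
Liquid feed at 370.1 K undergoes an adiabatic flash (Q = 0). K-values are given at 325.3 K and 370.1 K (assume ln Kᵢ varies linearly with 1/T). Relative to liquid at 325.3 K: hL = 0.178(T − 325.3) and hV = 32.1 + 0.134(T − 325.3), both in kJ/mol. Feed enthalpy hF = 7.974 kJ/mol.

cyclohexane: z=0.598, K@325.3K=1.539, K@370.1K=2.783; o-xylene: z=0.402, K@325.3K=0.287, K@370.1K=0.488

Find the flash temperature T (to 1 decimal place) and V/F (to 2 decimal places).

T = 329.4 K, V/F = 0.23

Adiabatic flash: solve Rachford–Rice at each trial T, then check hF = ψ·hV(T) + (1−ψ)·hL(T).
  T = 325.3 K: K = (1.539, 0.287), RR gives ψ = 0.093, H_out = 2.982 kJ/mol
  T = 370.1 K: K = (2.783, 0.488), RR gives ψ = 0.943, H_out = 36.371 kJ/mol
  T = 347.7 K: K = (2.109, 0.381), RR gives ψ = 0.603, H_out = 22.757 kJ/mol
  T = 336.5 K: K = (1.811, 0.332), RR gives ψ = 0.400, H_out = 14.631 kJ/mol
  T = 330.9 K: K = (1.672, 0.309), RR gives ψ = 0.267, H_out = 9.509 kJ/mol
  T = 328.1 K: K = (1.605, 0.298), RR gives ψ = 0.187, H_out = 6.476 kJ/mol
  T = 329.5 K: K = (1.638, 0.303), RR gives ψ = 0.229, H_out = 8.042 kJ/mol
Linear interpolation between T = 328.1 (H_out = 6.476) and T = 329.5 (H_out = 8.042) on hF = 7.974 gives T ≈ 329.4 K, at which ψ = 0.23.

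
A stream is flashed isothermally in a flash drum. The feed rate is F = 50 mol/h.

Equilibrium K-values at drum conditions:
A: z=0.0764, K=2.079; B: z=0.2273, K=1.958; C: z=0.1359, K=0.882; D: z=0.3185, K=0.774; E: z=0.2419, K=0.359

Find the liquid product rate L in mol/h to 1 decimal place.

L = 42.6 mol/h

Material balance + equilibrium reduce to Σ zᵢ(Kᵢ−1)/(1+ψ(Kᵢ−1)) = 0.
Check two-phase: ΣzᵢKᵢ = 1.0571 > 1 and Σzᵢ/Kᵢ = 1.3922 > 1, so g(0) = 0.0571 > 0 and g(1) = -0.3922 < 0.
Newton iteration, ψ⁰ = 0.5:
  ψ = 0.5000: g = -0.12561, g' = -0.3710 → ψ = 0.1614
  ψ = 0.1614: g = -0.00521, g' = -0.3641 → ψ = 0.1471
  ψ = 0.1471: g = 0.00002, g' = -0.3670 → ψ = 0.1472
Converged at ψ = 0.1472.
Then V = ψ·F = 0.1472·50 = 7.4 mol/h and L = F − V = 42.6 mol/h.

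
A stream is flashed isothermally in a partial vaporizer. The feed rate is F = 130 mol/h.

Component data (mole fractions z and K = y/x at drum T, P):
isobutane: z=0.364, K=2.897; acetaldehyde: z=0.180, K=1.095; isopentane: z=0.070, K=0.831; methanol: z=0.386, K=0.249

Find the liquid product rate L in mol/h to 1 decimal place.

L = 80.7 mol/h

Iterate (Newton) starting at ψ = 0.47:
  ψ = 0.470: g = -0.0795, g' = -0.890 → ψ = 0.381
  ψ = 0.381: g = -0.0011, g' = -0.872 → ψ = 0.379
Converged at ψ = 0.379.
Then V = ψ·F = 0.3794·130 = 49.3 mol/h and L = F − V = 80.7 mol/h.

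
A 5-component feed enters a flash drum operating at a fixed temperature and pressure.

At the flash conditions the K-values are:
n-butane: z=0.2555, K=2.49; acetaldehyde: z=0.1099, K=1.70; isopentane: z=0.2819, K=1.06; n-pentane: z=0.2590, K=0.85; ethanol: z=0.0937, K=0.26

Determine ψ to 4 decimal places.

Rachford–Rice: g(ψ) = Σ zᵢ(Kᵢ−1)/(1+ψ(Kᵢ−1)) = 0.
g(0) = ΣzᵢKᵢ − 1 = 0.3664 and g(1) = 1 − Σzᵢ/Kᵢ = -0.0983, so a root lies in (0, 1).
Iterate (Newton) starting at ψ = 0.4:
  ψ = 0.4000: g = 0.17533, g' = -0.3666 → ψ = 0.8782
  ψ = 0.8782: g = -0.01416, g' = -0.5543 → ψ = 0.8527
  ψ = 0.8527: g = -0.00050, g' = -0.5165 → ψ = 0.8517
Converged at ψ = 0.8517.

ψ = 0.8517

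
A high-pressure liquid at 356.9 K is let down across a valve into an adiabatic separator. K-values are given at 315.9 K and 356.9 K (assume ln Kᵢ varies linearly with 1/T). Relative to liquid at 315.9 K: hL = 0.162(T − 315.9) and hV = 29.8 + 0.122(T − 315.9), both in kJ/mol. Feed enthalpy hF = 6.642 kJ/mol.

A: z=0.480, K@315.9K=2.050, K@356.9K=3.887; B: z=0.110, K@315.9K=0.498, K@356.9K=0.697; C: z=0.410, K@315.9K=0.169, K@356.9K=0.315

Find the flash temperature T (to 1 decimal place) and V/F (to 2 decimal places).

T = 319.8 K, V/F = 0.20

Adiabatic flash: solve Rachford–Rice at each trial T, then check hF = ψ·hV(T) + (1−ψ)·hL(T).
  T = 315.9 K: K = (2.050, 0.498, 0.169), RR gives ψ = 0.133, H_out = 3.964 kJ/mol
  T = 356.9 K: K = (3.887, 0.697, 0.315), RR gives ψ = 0.591, H_out = 23.274 kJ/mol
  T = 336.4 K: K = (2.878, 0.595, 0.235), RR gives ψ = 0.409, H_out = 15.179 kJ/mol
  T = 326.1 K: K = (2.440, 0.546, 0.200), RR gives ψ = 0.293, H_out = 10.271 kJ/mol
  T = 321.0 K: K = (2.240, 0.522, 0.184), RR gives ψ = 0.221, H_out = 7.373 kJ/mol
  T = 318.4 K: K = (2.142, 0.510, 0.176), RR gives ψ = 0.179, H_out = 5.713 kJ/mol
  T = 319.7 K: K = (2.190, 0.516, 0.180), RR gives ψ = 0.201, H_out = 6.562 kJ/mol
Linear interpolation between T = 319.7 (H_out = 6.562) and T = 321.0 (H_out = 7.373) on hF = 6.642 gives T ≈ 319.8 K, at which ψ = 0.20.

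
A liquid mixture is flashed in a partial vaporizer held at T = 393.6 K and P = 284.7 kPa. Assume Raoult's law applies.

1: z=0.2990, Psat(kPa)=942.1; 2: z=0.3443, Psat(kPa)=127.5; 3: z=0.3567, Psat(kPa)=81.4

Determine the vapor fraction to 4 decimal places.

Raoult's law: Kᵢ = Pᵢˢᵃᵗ/P = Pᵢˢᵃᵗ/284.7.
  K_1 = 942.1/284.7 = 3.309097, K_2 = 127.5/284.7 = 0.447840, K_3 = 81.4/284.7 = 0.285915
Let ψ = V/F and solve Σ zᵢ(Kᵢ−1)/(1+ψ(Kᵢ−1)) = 0.
g(0) = ΣzᵢKᵢ − 1 = 0.2456 and g(1) = 1 − Σzᵢ/Kᵢ = -1.1067, so a root lies in (0, 1).
Newton iteration, ψ⁰ = 0.5:
  ψ = 0.5000: g = -0.33832, g' = -0.9837 → ψ = 0.1561
  ψ = 0.1561: g = 0.01281, g' = -1.2175 → ψ = 0.1666
  ψ = 0.1666: g = 0.00013, g' = -1.1931 → ψ = 0.1667
Converged at ψ = 0.1667.

ψ = 0.1667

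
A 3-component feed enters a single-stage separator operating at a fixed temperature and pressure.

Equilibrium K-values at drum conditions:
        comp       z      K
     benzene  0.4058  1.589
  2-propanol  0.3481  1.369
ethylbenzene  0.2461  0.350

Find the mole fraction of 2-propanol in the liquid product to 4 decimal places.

x_2-propanol = 0.2809

Rachford–Rice: g(ψ) = Σ zᵢ(Kᵢ−1)/(1+ψ(Kᵢ−1)) = 0.
Feasibility: ΣzᵢKᵢ = 1.2075, Σzᵢ/Kᵢ = 1.2128 — both > 1, two phases present.
Newton iteration, ψ⁰ = 0.5:
  ψ = 0.5000: g = 0.05610, g' = -0.3460 → ψ = 0.6621
  ψ = 0.6621: g = -0.00565, g' = -0.4239 → ψ = 0.6488
  ψ = 0.6488: g = -0.00006, g' = -0.4155 → ψ = 0.6487
Converged at ψ = 0.6487.
Compositions from xᵢ = zᵢ/(1+ψ(Kᵢ−1)), yᵢ = Kᵢxᵢ:
  benzene: x = 0.2936, y = 0.4666
  2-propanol: x = 0.2809, y = 0.3845
  ethylbenzene: x = 0.4255, y = 0.1489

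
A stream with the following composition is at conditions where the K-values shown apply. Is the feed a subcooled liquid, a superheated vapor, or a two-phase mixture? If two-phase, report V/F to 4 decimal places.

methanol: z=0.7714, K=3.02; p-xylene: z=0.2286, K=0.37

superheated vapor

ΣzᵢKᵢ = 2.4142; Σzᵢ/Kᵢ = 0.8733.
Since Σzᵢ/Kᵢ < 1 the mixture is above its dew point — single vapor phase.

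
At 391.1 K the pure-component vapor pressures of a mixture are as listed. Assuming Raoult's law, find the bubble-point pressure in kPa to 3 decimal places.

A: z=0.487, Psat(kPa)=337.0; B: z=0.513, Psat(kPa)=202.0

At the bubble point ψ → 0, so ΣzᵢKᵢ = 1 with Kᵢ = Pᵢˢᵃᵗ/P ⇒ P = ΣzᵢPᵢˢᵃᵗ.
P = 0.487·337.0 + 0.513·202.0 = 267.745 kPa

Pbub = 267.745 kPa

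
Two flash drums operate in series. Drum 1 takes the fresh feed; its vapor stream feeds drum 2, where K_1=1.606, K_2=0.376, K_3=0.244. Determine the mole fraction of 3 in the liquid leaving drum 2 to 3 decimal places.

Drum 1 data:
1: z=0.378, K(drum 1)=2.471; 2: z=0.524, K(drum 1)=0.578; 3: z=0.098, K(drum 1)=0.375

x_3 (drum 2) = 0.060

Drum 1:
Rachford–Rice: g(ψ₁) = Σ zᵢ(Kᵢ−1)/(1+ψ₁(Kᵢ−1)) = 0.
Check two-phase: ΣzᵢKᵢ = 1.274 > 1 and Σzᵢ/Kᵢ = 1.321 > 1, so g(0) = 0.274 > 0 and g(1) = -0.321 < 0.
Newton–Raphson from ψ₁ = 0.7:
  ψ₁ = 0.700: g = -0.1488, g' = -0.507 → ψ₁ = 0.407
  ψ₁ = 0.407: g = -0.0012, g' = -0.525 → ψ₁ = 0.404
Converged at ψ₁ = 0.404.
Drum-1 compositions:
  1: x = 0.237, y = 0.586
  2: x = 0.632, y = 0.365
  3: x = 0.131, y = 0.049
Drum-2 feed = drum-1 vapor: z₂ = (0.5856, 0.3652, 0.0492).
Drum 2:
Rachford–Rice: g(ψ₂) = Σ zᵢ(Kᵢ−1)/(1+ψ₂(Kᵢ−1)) = 0.
Check two-phase: ΣzᵢKᵢ = 1.090 > 1 and Σzᵢ/Kᵢ = 1.538 > 1, so g(0) = 0.090 > 0 and g(1) = -0.538 < 0.
Newton iteration, ψ₂⁰ = 0.5:
  ψ₂ = 0.500: g = -0.1187, g' = -0.500 → ψ₂ = 0.263
  ψ₂ = 0.263: g = -0.0128, g' = -0.407 → ψ₂ = 0.231
Converged at ψ₂ = 0.231.
  1: x = 0.514, y = 0.825
  2: x = 0.427, y = 0.160
  3: x = 0.060, y = 0.015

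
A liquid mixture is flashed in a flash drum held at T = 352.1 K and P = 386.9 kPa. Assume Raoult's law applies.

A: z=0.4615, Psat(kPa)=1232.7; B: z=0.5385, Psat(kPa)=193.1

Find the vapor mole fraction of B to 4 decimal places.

y_B = 0.4061

Raoult's law: Kᵢ = Pᵢˢᵃᵗ/P = Pᵢˢᵃᵗ/386.9.
  K_A = 1232.7/386.9 = 3.186095, K_B = 193.1/386.9 = 0.499095
Material balance + equilibrium reduce to Σ zᵢ(Kᵢ−1)/(1+V/F(Kᵢ−1)) = 0.
g(0) = ΣzᵢKᵢ − 1 = 0.7391 and g(1) = 1 − Σzᵢ/Kᵢ = -0.2238, so a root lies in (0, 1).
Iterate (Newton) starting at V/F = 0.5:
  V/F = 0.5000: g = 0.12215, g' = -0.7439 → V/F = 0.6642
  V/F = 0.6642: g = 0.00723, g' = -0.6703 → V/F = 0.6750
Converged at V/F = 0.6750.
Compositions from xᵢ = zᵢ/(1+V/F(Kᵢ−1)), yᵢ = Kᵢxᵢ:
  A: x = 0.1864, y = 0.5939
  B: x = 0.8136, y = 0.4061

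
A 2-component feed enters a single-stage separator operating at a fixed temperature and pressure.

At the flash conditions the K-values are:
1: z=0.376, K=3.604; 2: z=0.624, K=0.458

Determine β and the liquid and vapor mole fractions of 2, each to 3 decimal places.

β = 0.454, x_2 = 0.828, y_2 = 0.379

Let β = V/F and solve Σ zᵢ(Kᵢ−1)/(1+β(Kᵢ−1)) = 0.
Check two-phase: ΣzᵢKᵢ = 1.641 > 1 and Σzᵢ/Kᵢ = 1.467 > 1, so g(0) = 0.641 > 0 and g(1) = -0.467 < 0.
Newton iteration, β⁰ = 0.39:
  β = 0.390: g = 0.0569, g' = -0.922 → β = 0.452
  β = 0.452: g = 0.0021, g' = -0.860 → β = 0.454
Converged at β = 0.454.
Compositions from xᵢ = zᵢ/(1+β(Kᵢ−1)), yᵢ = Kᵢxᵢ:
  1: x = 0.172, y = 0.621
  2: x = 0.828, y = 0.379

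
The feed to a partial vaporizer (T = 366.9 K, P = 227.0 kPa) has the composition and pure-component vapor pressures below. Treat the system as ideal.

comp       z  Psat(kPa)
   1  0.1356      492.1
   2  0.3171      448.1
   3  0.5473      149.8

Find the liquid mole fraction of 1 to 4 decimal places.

Raoult's law: Kᵢ = Pᵢˢᵃᵗ/P = Pᵢˢᵃᵗ/227.0.
  K_1 = 492.1/227.0 = 2.167841, K_2 = 448.1/227.0 = 1.974009, K_3 = 149.8/227.0 = 0.659912
Newton iteration, V/F⁰ = 0.33:
  V/F = 0.3300: g = 0.13838, g' = -0.3490 → V/F = 0.7265
  V/F = 0.7265: g = 0.01932, g' = -0.2690 → V/F = 0.7984
  V/F = 0.7984: g = 0.00019, g' = -0.2640 → V/F = 0.7991
Converged at V/F = 0.7991.
Compositions from xᵢ = zᵢ/(1+V/F(Kᵢ−1)), yᵢ = Kᵢxᵢ:
  1: x = 0.0701, y = 0.1521
  2: x = 0.1783, y = 0.3520
  3: x = 0.7515, y = 0.4960

x_1 = 0.0701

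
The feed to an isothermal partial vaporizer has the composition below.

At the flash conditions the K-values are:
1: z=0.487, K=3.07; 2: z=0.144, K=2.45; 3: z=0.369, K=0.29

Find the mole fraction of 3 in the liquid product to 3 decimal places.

x_3 = 0.729

Rachford–Rice: g(V/F) = Σ zᵢ(Kᵢ−1)/(1+V/F(Kᵢ−1)) = 0.
g(0) = ΣzᵢKᵢ − 1 = 0.955 and g(1) = 1 − Σzᵢ/Kᵢ = -0.490, so a root lies in (0, 1).
Newton iteration, V/F⁰ = 0.32:
  V/F = 0.320: g = 0.4100, g' = -1.208 → V/F = 0.659
  V/F = 0.659: g = 0.0403, g' = -1.110 → V/F = 0.696
  V/F = 0.696: g = -0.0007, g' = -1.152 → V/F = 0.695
Converged at V/F = 0.695.
Compositions from xᵢ = zᵢ/(1+V/F(Kᵢ−1)), yᵢ = Kᵢxᵢ:
  1: x = 0.200, y = 0.613
  2: x = 0.072, y = 0.176
  3: x = 0.729, y = 0.211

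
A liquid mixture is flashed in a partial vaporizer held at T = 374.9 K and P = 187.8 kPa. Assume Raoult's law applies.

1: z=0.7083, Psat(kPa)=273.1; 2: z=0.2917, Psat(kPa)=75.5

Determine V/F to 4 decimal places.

V/F = 0.5423

Raoult's law: Kᵢ = Pᵢˢᵃᵗ/P = Pᵢˢᵃᵗ/187.8.
  K_1 = 273.1/187.8 = 1.454207, K_2 = 75.5/187.8 = 0.402023
Iterate (Newton) starting at V/F = 0.64:
  V/F = 0.6400: g = -0.03331, g' = -0.3614 → V/F = 0.5478
  V/F = 0.5478: g = -0.00180, g' = -0.3244 → V/F = 0.5423
Converged at V/F = 0.5423.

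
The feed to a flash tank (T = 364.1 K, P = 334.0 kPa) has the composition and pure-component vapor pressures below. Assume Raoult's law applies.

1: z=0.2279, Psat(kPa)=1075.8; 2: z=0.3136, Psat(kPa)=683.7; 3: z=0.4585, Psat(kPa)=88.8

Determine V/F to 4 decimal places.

Raoult's law: Kᵢ = Pᵢˢᵃᵗ/P = Pᵢˢᵃᵗ/334.0.
  K_1 = 1075.8/334.0 = 3.220958, K_2 = 683.7/334.0 = 2.047006, K_3 = 88.8/334.0 = 0.265868
Material balance + equilibrium reduce to Σ zᵢ(Kᵢ−1)/(1+V/F(Kᵢ−1)) = 0.
Feasibility: ΣzᵢKᵢ = 1.4979, Σzᵢ/Kᵢ = 1.9485 — both > 1, two phases present.
Iterate (Newton) starting at V/F = 0.5:
  V/F = 0.5000: g = -0.07646, g' = -1.0173 → V/F = 0.4248
  V/F = 0.4248: g = -0.00148, g' = -0.9842 → V/F = 0.4233
Converged at V/F = 0.4233.

V/F = 0.4233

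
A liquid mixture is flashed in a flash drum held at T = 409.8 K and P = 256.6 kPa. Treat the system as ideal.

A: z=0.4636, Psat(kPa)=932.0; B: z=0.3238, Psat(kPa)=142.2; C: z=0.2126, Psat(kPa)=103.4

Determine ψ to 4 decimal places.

Raoult's law: Kᵢ = Pᵢˢᵃᵗ/P = Pᵢˢᵃᵗ/256.6.
  K_A = 932.0/256.6 = 3.632112, K_B = 142.2/256.6 = 0.554170, K_C = 103.4/256.6 = 0.402962
Let ψ = V/F and solve Σ zᵢ(Kᵢ−1)/(1+ψ(Kᵢ−1)) = 0.
g(0) = ΣzᵢKᵢ − 1 = 0.9490 and g(1) = 1 − Σzᵢ/Kᵢ = -0.2395, so a root lies in (0, 1).
Newton–Raphson from ψ = 0.52:
  ψ = 0.5200: g = 0.14315, g' = -0.8409 → ψ = 0.6902
  ψ = 0.6902: g = 0.00878, g' = -0.7584 → ψ = 0.7018
Converged at ψ = 0.7018.

ψ = 0.7018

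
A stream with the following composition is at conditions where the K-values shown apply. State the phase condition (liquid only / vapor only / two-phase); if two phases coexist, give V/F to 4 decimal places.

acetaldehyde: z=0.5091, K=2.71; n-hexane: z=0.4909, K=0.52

ΣzᵢKᵢ = 1.6349; Σzᵢ/Kᵢ = 1.1319.
Both exceed 1, so a two-phase solution exists.
Material balance + equilibrium reduce to Σ zᵢ(Kᵢ−1)/(1+ψ(Kᵢ−1)) = 0.
Binary case is linear: z₁(K₁−1)(1+ψ(K₂−1)) + z₂(K₂−1)(1+ψ(K₁−1)) = 0
⇒ ψ = [z₁(K₁−1)+z₂(K₂−1)] / [−(K₁−1)(K₂−1)] = 0.63493/0.82080 = 0.7735

two-phase, V/F = 0.7735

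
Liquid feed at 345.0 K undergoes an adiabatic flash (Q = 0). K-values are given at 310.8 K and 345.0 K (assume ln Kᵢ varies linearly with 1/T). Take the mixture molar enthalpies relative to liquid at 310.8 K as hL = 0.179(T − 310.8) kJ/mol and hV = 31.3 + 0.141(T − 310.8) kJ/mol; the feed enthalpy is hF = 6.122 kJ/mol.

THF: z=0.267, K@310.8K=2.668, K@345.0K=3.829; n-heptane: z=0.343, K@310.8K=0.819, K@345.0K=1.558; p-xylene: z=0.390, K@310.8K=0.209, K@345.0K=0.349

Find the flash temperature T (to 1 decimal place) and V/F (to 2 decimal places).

T = 316.1 K, V/F = 0.17

Adiabatic flash: solve Rachford–Rice at each trial T, then check hF = ψ·hV(T) + (1−ψ)·hL(T).
  T = 310.8 K: K = (2.668, 0.819, 0.209), RR gives ψ = 0.081, H_out = 2.526 kJ/mol
  T = 345.0 K: K = (3.829, 1.558, 0.349), RR gives ψ = 0.608, H_out = 24.377 kJ/mol
  T = 327.9 K: K = (3.226, 1.149, 0.274), RR gives ψ = 0.354, H_out = 13.896 kJ/mol
  T = 319.4 K: K = (2.943, 0.975, 0.240), RR gives ψ = 0.219, H_out = 8.321 kJ/mol
  T = 315.1 K: K = (2.804, 0.895, 0.224), RR gives ψ = 0.150, H_out = 5.443 kJ/mol
  T = 317.2 K: K = (2.872, 0.934, 0.232), RR gives ψ = 0.184, H_out = 6.853 kJ/mol
Linear interpolation between T = 315.1 (H_out = 5.443) and T = 317.2 (H_out = 6.853) on hF = 6.122 gives T ≈ 316.1 K, at which ψ = 0.17.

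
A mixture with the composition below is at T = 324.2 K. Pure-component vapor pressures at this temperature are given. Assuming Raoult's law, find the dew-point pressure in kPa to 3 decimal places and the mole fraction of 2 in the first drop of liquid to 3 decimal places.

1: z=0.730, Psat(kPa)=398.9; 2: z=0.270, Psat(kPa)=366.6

At the dew point ψ → 1, so Σzᵢ/Kᵢ = 1 with Kᵢ = Pᵢˢᵃᵗ/P ⇒ 1/P = Σzᵢ/Pᵢˢᵃᵗ.
1/P = 0.730/398.9 + 0.270/366.6 = 0.002567 ⇒ P = 389.631 kPa
xᵢ = zᵢP/Pᵢˢᵃᵗ ⇒ x_2 = 0.270·389.631/366.6 = 0.287

Pdew = 389.631 kPa, x_2 = 0.287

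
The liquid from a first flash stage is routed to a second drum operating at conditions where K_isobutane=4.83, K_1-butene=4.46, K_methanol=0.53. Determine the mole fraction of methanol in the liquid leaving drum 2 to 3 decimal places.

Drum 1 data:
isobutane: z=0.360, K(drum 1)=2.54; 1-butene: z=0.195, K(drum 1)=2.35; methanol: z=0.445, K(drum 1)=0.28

Drum 1:
Material balance + equilibrium reduce to Σ zᵢ(Kᵢ−1)/(1+ψ₁(Kᵢ−1)) = 0.
Feasibility: ΣzᵢKᵢ = 1.497, Σzᵢ/Kᵢ = 1.814 — both > 1, two phases present.
Newton iteration, ψ₁⁰ = 0.6:
  ψ₁ = 0.600: g = -0.1305, g' = -1.054 → ψ₁ = 0.476
  ψ₁ = 0.476: g = -0.0075, g' = -0.950 → ψ₁ = 0.468
Converged at ψ₁ = 0.468.
Drum-1 compositions:
  isobutane: x = 0.209, y = 0.531
  1-butene: x = 0.119, y = 0.281
  methanol: x = 0.671, y = 0.188
Drum-2 feed = drum-1 liquid: z₂ = (0.2092, 0.1195, 0.6714).
Drum 2:
Newton–Raphson from ψ₂ = 0.5:
  ψ₂ = 0.500: g = 0.0138, g' = -0.806 → ψ₂ = 0.517
Converged at ψ₂ = 0.517.
  isobutane: x = 0.070, y = 0.339
  1-butene: x = 0.043, y = 0.191
  methanol: x = 0.887, y = 0.470

x_methanol (drum 2) = 0.887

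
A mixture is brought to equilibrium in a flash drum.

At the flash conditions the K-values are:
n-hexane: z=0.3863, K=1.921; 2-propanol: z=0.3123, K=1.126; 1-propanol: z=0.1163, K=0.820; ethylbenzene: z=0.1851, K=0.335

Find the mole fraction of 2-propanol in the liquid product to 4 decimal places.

x_2-propanol = 0.2871

Material balance + equilibrium reduce to Σ zᵢ(Kᵢ−1)/(1+V/F(Kᵢ−1)) = 0.
Feasibility: ΣzᵢKᵢ = 1.2511, Σzᵢ/Kᵢ = 1.1728 — both > 1, two phases present.
Iterate (Newton) starting at V/F = 0.5:
  V/F = 0.5000: g = 0.07321, g' = -0.3463 → V/F = 0.7114
  V/F = 0.7114: g = -0.00656, g' = -0.4236 → V/F = 0.6959
  V/F = 0.6959: g = -0.00007, g' = -0.4144 → V/F = 0.6958
Converged at V/F = 0.6958.
Compositions from xᵢ = zᵢ/(1+V/F(Kᵢ−1)), yᵢ = Kᵢxᵢ:
  n-hexane: x = 0.2354, y = 0.4523
  2-propanol: x = 0.2871, y = 0.3233
  1-propanol: x = 0.1330, y = 0.1090
  ethylbenzene: x = 0.3445, y = 0.1154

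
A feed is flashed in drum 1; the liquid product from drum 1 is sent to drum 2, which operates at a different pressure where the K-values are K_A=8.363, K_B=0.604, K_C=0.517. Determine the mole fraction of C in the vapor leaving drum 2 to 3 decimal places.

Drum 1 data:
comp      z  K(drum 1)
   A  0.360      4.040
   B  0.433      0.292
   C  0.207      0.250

y_C (drum 2) = 0.164

Drum 1:
Rachford–Rice: g(ψ₁) = Σ zᵢ(Kᵢ−1)/(1+ψ₁(Kᵢ−1)) = 0.
Feasibility: ΣzᵢKᵢ = 1.633, Σzᵢ/Kᵢ = 2.400 — both > 1, two phases present.
Newton iteration, ψ₁⁰ = 0.5:
  ψ₁ = 0.500: g = -0.2887, g' = -1.342 → ψ₁ = 0.285
  ψ₁ = 0.285: g = 0.0050, g' = -1.484 → ψ₁ = 0.288
Converged at ψ₁ = 0.288.
Drum-1 compositions:
  A: x = 0.192, y = 0.775
  B: x = 0.544, y = 0.159
  C: x = 0.264, y = 0.066
Drum-2 feed = drum-1 liquid: z₂ = (0.1919, 0.5440, 0.2641).
Drum 2:
Newton iteration, ψ₂⁰ = 0.5:
  ψ₂ = 0.500: g = -0.1350, g' = -0.714 → ψ₂ = 0.311
  ψ₂ = 0.311: g = 0.0337, g' = -1.158 → ψ₂ = 0.340
  ψ₂ = 0.340: g = 0.0016, g' = -1.050 → ψ₂ = 0.342
Converged at ψ₂ = 0.342.
  A: x = 0.055, y = 0.456
  B: x = 0.629, y = 0.380
  C: x = 0.316, y = 0.164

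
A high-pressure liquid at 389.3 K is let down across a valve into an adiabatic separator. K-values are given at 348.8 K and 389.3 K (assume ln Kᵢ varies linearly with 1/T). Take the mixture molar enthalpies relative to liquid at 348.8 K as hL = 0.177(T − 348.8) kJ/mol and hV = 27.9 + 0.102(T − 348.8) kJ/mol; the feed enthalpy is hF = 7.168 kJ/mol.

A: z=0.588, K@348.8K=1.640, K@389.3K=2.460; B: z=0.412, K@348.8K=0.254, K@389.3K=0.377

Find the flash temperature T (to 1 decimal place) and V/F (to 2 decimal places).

Adiabatic flash: solve Rachford–Rice at each trial T, then check hF = ψ·hV(T) + (1−ψ)·hL(T).
  T = 348.8 K: K = (1.640, 0.254), RR gives ψ = 0.144, H_out = 4.030 kJ/mol
  T = 389.3 K: K = (2.460, 0.377), RR gives ψ = 0.662, H_out = 23.618 kJ/mol
  T = 369.1 K: K = (2.032, 0.313), RR gives ψ = 0.457, H_out = 15.639 kJ/mol
  T = 359.0 K: K = (1.832, 0.283), RR gives ψ = 0.325, H_out = 10.620 kJ/mol
  T = 353.9 K: K = (1.735, 0.268), RR gives ψ = 0.243, H_out = 7.585 kJ/mol
  T = 351.4 K: K = (1.688, 0.261), RR gives ψ = 0.197, H_out = 5.920 kJ/mol
  T = 352.6 K: K = (1.710, 0.265), RR gives ψ = 0.220, H_out = 6.736 kJ/mol
Linear interpolation between T = 352.6 (H_out = 6.736) and T = 353.9 (H_out = 7.585) on hF = 7.168 gives T ≈ 353.3 K, at which ψ = 0.23.

T = 353.3 K, V/F = 0.23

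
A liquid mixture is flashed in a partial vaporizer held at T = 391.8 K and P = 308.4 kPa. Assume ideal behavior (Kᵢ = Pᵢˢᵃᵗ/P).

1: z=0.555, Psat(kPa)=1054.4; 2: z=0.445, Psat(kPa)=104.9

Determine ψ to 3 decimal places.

ψ = 0.657

Raoult's law: Kᵢ = Pᵢˢᵃᵗ/P = Pᵢˢᵃᵗ/308.4.
  K_1 = 1054.4/308.4 = 3.41894, K_2 = 104.9/308.4 = 0.34014
Rachford–Rice: g(ψ) = Σ zᵢ(Kᵢ−1)/(1+ψ(Kᵢ−1)) = 0.
g(0) = ΣzᵢKᵢ − 1 = 1.049 and g(1) = 1 − Σzᵢ/Kᵢ = -0.471, so a root lies in (0, 1).
Binary case is linear: z₁(K₁−1)(1+ψ(K₂−1)) + z₂(K₂−1)(1+ψ(K₁−1)) = 0
⇒ ψ = [z₁(K₁−1)+z₂(K₂−1)] / [−(K₁−1)(K₂−1)] = 1.0489/1.5962 = 0.657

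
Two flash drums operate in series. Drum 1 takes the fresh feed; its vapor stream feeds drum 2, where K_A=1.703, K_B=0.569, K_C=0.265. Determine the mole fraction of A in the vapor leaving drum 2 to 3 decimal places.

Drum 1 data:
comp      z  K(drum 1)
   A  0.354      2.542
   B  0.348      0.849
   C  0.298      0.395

y_A (drum 2) = 0.741

Drum 1:
Iterate (Newton) starting at ψ₁ = 0.5:
  ψ₁ = 0.500: g = -0.0071, g' = -0.502 → ψ₁ = 0.486
Converged at ψ₁ = 0.486.
Drum-1 compositions:
  A: x = 0.202, y = 0.514
  B: x = 0.376, y = 0.319
  C: x = 0.422, y = 0.167
Drum-2 feed = drum-1 vapor: z₂ = (0.5144, 0.3188, 0.1667).
Drum 2:
Rachford–Rice: g(ψ₂) = Σ zᵢ(Kᵢ−1)/(1+ψ₂(Kᵢ−1)) = 0.
g(0) = ΣzᵢKᵢ − 1 = 0.102 and g(1) = 1 − Σzᵢ/Kᵢ = -0.492, so a root lies in (0, 1).
Newton iteration, ψ₂⁰ = 0.5:
  ψ₂ = 0.500: g = -0.1013, g' = -0.461 → ψ₂ = 0.280
  ψ₂ = 0.280: g = -0.0084, g' = -0.397 → ψ₂ = 0.259
Converged at ψ₂ = 0.259.
  A: x = 0.435, y = 0.741
  B: x = 0.359, y = 0.204
  C: x = 0.206, y = 0.055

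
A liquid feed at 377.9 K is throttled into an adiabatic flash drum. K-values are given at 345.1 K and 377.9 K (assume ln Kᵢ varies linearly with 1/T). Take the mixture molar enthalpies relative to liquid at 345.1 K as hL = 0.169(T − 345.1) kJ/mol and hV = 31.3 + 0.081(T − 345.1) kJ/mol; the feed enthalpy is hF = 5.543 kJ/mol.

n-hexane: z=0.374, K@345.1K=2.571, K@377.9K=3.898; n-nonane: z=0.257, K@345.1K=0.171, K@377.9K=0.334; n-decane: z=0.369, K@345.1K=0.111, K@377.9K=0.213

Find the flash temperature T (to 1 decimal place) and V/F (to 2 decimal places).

Adiabatic flash: solve Rachford–Rice at each trial T, then check hF = ψ·hV(T) + (1−ψ)·hL(T).
  T = 345.1 K: K = (2.571, 0.171, 0.111), RR gives ψ = 0.034, H_out = 1.070 kJ/mol
  T = 377.9 K: K = (3.898, 0.334, 0.213), RR gives ψ = 0.290, H_out = 13.793 kJ/mol
  T = 361.5 K: K = (3.196, 0.243, 0.156), RR gives ψ = 0.177, H_out = 8.066 kJ/mol
  T = 353.3 K: K = (2.874, 0.205, 0.132), RR gives ψ = 0.112, H_out = 4.812 kJ/mol
  T = 357.4 K: K = (3.032, 0.223, 0.144), RR gives ψ = 0.146, H_out = 6.486 kJ/mol
  T = 355.4 K: K = (2.954, 0.214, 0.138), RR gives ψ = 0.130, H_out = 5.683 kJ/mol
Linear interpolation between T = 353.3 (H_out = 4.812) and T = 355.4 (H_out = 5.683) on hF = 5.543 gives T ≈ 355.1 K, at which ψ = 0.13.

T = 355.1 K, V/F = 0.13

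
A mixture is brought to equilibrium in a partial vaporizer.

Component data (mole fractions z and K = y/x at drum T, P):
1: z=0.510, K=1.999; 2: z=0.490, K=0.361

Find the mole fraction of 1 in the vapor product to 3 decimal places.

Let ψ = V/F and solve Σ zᵢ(Kᵢ−1)/(1+ψ(Kᵢ−1)) = 0.
Check two-phase: ΣzᵢKᵢ = 1.196 > 1 and Σzᵢ/Kᵢ = 1.612 > 1, so g(0) = 0.196 > 0 and g(1) = -0.612 < 0.
Binary case is linear: z₁(K₁−1)(1+ψ(K₂−1)) + z₂(K₂−1)(1+ψ(K₁−1)) = 0
⇒ ψ = [z₁(K₁−1)+z₂(K₂−1)] / [−(K₁−1)(K₂−1)] = 0.1964/0.6384 = 0.308
Compositions from xᵢ = zᵢ/(1+ψ(Kᵢ−1)), yᵢ = Kᵢxᵢ:
  1: x = 0.390, y = 0.780
  2: x = 0.610, y = 0.220

y_1 = 0.780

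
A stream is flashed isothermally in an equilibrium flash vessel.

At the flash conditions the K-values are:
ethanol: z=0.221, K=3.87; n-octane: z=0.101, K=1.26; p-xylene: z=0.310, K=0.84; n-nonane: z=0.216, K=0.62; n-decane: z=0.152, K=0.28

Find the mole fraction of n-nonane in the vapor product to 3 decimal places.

Material balance + equilibrium reduce to Σ zᵢ(Kᵢ−1)/(1+β(Kᵢ−1)) = 0.
Feasibility: ΣzᵢKᵢ = 1.419, Σzᵢ/Kᵢ = 1.398 — both > 1, two phases present.
Iterate (Newton) starting at β = 0.5:
  β = 0.500: g = -0.0425, g' = -0.562 → β = 0.424
  β = 0.424: g = 0.0010, g' = -0.592 → β = 0.426
Converged at β = 0.426.
Compositions from xᵢ = zᵢ/(1+β(Kᵢ−1)), yᵢ = Kᵢxᵢ:
  ethanol: x = 0.099, y = 0.385
  n-octane: x = 0.091, y = 0.115
  p-xylene: x = 0.333, y = 0.279
  n-nonane: x = 0.258, y = 0.160
  n-decane: x = 0.219, y = 0.061

y_n-nonane = 0.160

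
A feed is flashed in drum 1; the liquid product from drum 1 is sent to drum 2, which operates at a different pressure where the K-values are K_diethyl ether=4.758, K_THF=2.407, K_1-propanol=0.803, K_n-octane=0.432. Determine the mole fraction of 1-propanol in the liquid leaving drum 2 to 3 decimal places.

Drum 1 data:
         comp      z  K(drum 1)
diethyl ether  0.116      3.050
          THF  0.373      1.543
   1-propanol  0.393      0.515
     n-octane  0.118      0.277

Drum 1:
Iterate (Newton) starting at ψ₁ = 0.5:
  ψ₁ = 0.500: g = -0.1085, g' = -0.499 → ψ₁ = 0.283
  ψ₁ = 0.283: g = -0.0020, g' = -0.500 → ψ₁ = 0.279
Converged at ψ₁ = 0.279.
Drum-1 compositions:
  diethyl ether: x = 0.074, y = 0.225
  THF: x = 0.324, y = 0.500
  1-propanol: x = 0.454, y = 0.234
  n-octane: x = 0.148, y = 0.041
Drum-2 feed = drum-1 liquid: z₂ = (0.0738, 0.3240, 0.4544, 0.1478).
Drum 2:
Rachford–Rice: g(ψ₂) = Σ zᵢ(Kᵢ−1)/(1+ψ₂(Kᵢ−1)) = 0.
Check two-phase: ΣzᵢKᵢ = 1.560 > 1 and Σzᵢ/Kᵢ = 1.058 > 1, so g(0) = 0.560 > 0 and g(1) = -0.058 < 0.
Iterate (Newton) starting at ψ₂ = 0.5:
  ψ₂ = 0.500: g = 0.1474, g' = -0.461 → ψ₂ = 0.819
  ψ₂ = 0.819: g = 0.0160, g' = -0.393 → ψ₂ = 0.860
Converged at ψ₂ = 0.860.
  diethyl ether: x = 0.017, y = 0.083
  THF: x = 0.147, y = 0.353
  1-propanol: x = 0.547, y = 0.439
  n-octane: x = 0.289, y = 0.125

x_1-propanol (drum 2) = 0.547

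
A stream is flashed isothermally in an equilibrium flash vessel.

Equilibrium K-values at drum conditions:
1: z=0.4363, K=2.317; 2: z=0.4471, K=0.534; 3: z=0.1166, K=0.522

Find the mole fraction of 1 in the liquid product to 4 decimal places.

x_1 = 0.2624

Newton–Raphson from ψ = 0.5:
  ψ = 0.5000: g = 0.00158, g' = -0.4862 → ψ = 0.5033
Converged at ψ = 0.5033.
Compositions from xᵢ = zᵢ/(1+ψ(Kᵢ−1)), yᵢ = Kᵢxᵢ:
  1: x = 0.2624, y = 0.6080
  2: x = 0.5841, y = 0.3119
  3: x = 0.1535, y = 0.0801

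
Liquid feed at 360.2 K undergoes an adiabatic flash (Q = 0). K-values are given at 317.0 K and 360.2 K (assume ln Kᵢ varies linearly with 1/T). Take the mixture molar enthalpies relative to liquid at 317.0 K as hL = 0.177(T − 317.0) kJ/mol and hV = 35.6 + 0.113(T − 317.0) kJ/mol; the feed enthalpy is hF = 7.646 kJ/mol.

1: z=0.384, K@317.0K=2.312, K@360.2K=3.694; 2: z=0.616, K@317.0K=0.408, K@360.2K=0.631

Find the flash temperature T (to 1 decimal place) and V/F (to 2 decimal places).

T = 318.8 K, V/F = 0.21

Adiabatic flash: solve Rachford–Rice at each trial T, then check hF = ψ·hV(T) + (1−ψ)·hL(T).
  T = 317.0 K: K = (2.312, 0.408), RR gives ψ = 0.179, H_out = 6.377 kJ/mol
  T = 360.2 K: K = (3.694, 0.631), RR gives ψ = 0.812, H_out = 34.308 kJ/mol
  T = 338.6 K: K = (2.966, 0.514), RR gives ψ = 0.478, H_out = 20.168 kJ/mol
  T = 327.8 K: K = (2.630, 0.460), RR gives ψ = 0.333, H_out = 13.536 kJ/mol
  T = 322.4 K: K = (2.468, 0.434), RR gives ψ = 0.258, H_out = 10.068 kJ/mol
  T = 319.7 K: K = (2.390, 0.421), RR gives ψ = 0.220, H_out = 8.257 kJ/mol
  T = 318.4 K: K = (2.352, 0.415), RR gives ψ = 0.200, H_out = 7.362 kJ/mol
Linear interpolation between T = 318.4 (H_out = 7.362) and T = 319.7 (H_out = 8.257) on hF = 7.646 gives T ≈ 318.8 K, at which ψ = 0.21.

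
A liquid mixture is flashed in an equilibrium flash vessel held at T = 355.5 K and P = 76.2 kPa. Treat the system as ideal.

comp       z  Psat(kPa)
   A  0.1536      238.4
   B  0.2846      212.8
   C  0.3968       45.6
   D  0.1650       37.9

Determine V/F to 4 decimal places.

Raoult's law: Kᵢ = Pᵢˢᵃᵗ/P = Pᵢˢᵃᵗ/76.2.
  K_A = 238.4/76.2 = 3.128609, K_B = 212.8/76.2 = 2.792651, K_C = 45.6/76.2 = 0.598425, K_D = 37.9/76.2 = 0.497375
Rachford–Rice: g(V/F) = Σ zᵢ(Kᵢ−1)/(1+V/F(Kᵢ−1)) = 0.
g(0) = ΣzᵢKᵢ − 1 = 0.5949 and g(1) = 1 − Σzᵢ/Kᵢ = -0.1458, so a root lies in (0, 1).
Newton–Raphson from V/F = 0.5:
  V/F = 0.5000: g = 0.11728, g' = -0.5922 → V/F = 0.6980
  V/F = 0.6980: g = 0.00898, g' = -0.5155 → V/F = 0.7154
  V/F = 0.7154: g = 0.00003, g' = -0.5125 → V/F = 0.7155
Converged at V/F = 0.7155.

V/F = 0.7155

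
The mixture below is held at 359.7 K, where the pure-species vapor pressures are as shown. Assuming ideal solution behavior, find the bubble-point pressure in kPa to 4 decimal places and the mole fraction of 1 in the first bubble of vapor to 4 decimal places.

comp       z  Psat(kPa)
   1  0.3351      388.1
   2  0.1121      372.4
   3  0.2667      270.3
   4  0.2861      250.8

Pbub = 315.6412 kPa, y_1 = 0.4120

At the bubble point ψ → 0, so ΣzᵢKᵢ = 1 with Kᵢ = Pᵢˢᵃᵗ/P ⇒ P = ΣzᵢPᵢˢᵃᵗ.
P = 0.3351·388.1 + 0.1121·372.4 + 0.2667·270.3 + 0.2861·250.8 = 315.6412 kPa
yᵢ = zᵢPᵢˢᵃᵗ/P ⇒ y_1 = 0.3351·388.1/315.6412 = 0.4120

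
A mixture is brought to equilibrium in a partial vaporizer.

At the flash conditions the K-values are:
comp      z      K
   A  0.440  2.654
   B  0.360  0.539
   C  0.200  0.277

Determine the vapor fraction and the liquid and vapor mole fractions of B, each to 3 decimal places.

Rachford–Rice: g(ψ) = Σ zᵢ(Kᵢ−1)/(1+ψ(Kᵢ−1)) = 0.
Check two-phase: ΣzᵢKᵢ = 1.417 > 1 and Σzᵢ/Kᵢ = 1.556 > 1, so g(0) = 0.417 > 0 and g(1) = -0.556 < 0.
Newton iteration, ψ⁰ = 0.53:
  ψ = 0.530: g = -0.0662, g' = -0.751 → ψ = 0.442
  ψ = 0.442: g = -0.0003, g' = -0.748 → ψ = 0.441
Converged at ψ = 0.441.
Compositions from xᵢ = zᵢ/(1+ψ(Kᵢ−1)), yᵢ = Kᵢxᵢ:
  A: x = 0.254, y = 0.675
  B: x = 0.452, y = 0.244
  C: x = 0.294, y = 0.081

ψ = 0.441, x_B = 0.452, y_B = 0.244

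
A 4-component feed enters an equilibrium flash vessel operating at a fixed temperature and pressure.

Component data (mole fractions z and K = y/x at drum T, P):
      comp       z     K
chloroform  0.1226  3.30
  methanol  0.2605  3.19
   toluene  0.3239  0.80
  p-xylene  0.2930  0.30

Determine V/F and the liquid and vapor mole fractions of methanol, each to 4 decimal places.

V/F = 0.5205, x_methanol = 0.1217, y_methanol = 0.3884

Rachford–Rice: g(V/F) = Σ zᵢ(Kᵢ−1)/(1+V/F(Kᵢ−1)) = 0.
Check two-phase: ΣzᵢKᵢ = 1.5826 > 1 and Σzᵢ/Kᵢ = 1.5004 > 1, so g(0) = 0.5826 > 0 and g(1) = -0.5004 < 0.
Newton iteration, V/F⁰ = 0.69:
  V/F = 0.6900: g = -0.13567, g' = -0.8496 → V/F = 0.5303
  V/F = 0.5303: g = -0.00767, g' = -0.7784 → V/F = 0.5205
Converged at V/F = 0.5205.
Compositions from xᵢ = zᵢ/(1+V/F(Kᵢ−1)), yᵢ = Kᵢxᵢ:
  chloroform: x = 0.0558, y = 0.1841
  methanol: x = 0.1217, y = 0.3884
  toluene: x = 0.3615, y = 0.2892
  p-xylene: x = 0.4609, y = 0.1383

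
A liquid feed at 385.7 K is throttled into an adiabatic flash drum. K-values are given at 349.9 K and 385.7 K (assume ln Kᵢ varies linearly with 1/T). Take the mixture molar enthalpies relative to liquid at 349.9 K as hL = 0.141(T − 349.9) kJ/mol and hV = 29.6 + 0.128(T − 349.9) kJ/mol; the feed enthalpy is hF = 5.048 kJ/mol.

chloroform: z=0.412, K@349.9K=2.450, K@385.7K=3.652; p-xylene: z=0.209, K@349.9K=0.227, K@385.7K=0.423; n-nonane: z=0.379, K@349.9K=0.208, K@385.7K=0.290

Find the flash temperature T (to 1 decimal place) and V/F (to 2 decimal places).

T = 353.4 K, V/F = 0.15

Adiabatic flash: solve Rachford–Rice at each trial T, then check hF = ψ·hV(T) + (1−ψ)·hL(T).
  T = 349.9 K: K = (2.450, 0.227, 0.208), RR gives ψ = 0.119, H_out = 3.527 kJ/mol
  T = 385.7 K: K = (3.652, 0.423, 0.290), RR gives ψ = 0.398, H_out = 16.642 kJ/mol
  T = 367.8 K: K = (3.020, 0.315, 0.248), RR gives ψ = 0.274, H_out = 10.576 kJ/mol
  T = 358.9 K: K = (2.729, 0.269, 0.228), RR gives ψ = 0.203, H_out = 7.268 kJ/mol
  T = 354.4 K: K = (2.588, 0.247, 0.218), RR gives ψ = 0.163, H_out = 5.461 kJ/mol
  T = 352.1 K: K = (2.517, 0.237, 0.213), RR gives ψ = 0.141, H_out = 4.490 kJ/mol
Linear interpolation between T = 352.1 (H_out = 4.490) and T = 354.4 (H_out = 5.461) on hF = 5.048 gives T ≈ 353.4 K, at which ψ = 0.15.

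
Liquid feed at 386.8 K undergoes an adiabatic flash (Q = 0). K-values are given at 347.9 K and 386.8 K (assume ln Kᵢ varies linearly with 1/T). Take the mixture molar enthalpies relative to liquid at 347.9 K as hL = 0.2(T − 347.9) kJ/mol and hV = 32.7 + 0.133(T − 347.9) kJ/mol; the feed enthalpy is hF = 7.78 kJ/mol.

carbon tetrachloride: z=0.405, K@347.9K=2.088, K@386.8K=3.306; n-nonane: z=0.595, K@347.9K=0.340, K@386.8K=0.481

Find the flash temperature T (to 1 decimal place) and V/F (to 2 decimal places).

Adiabatic flash: solve Rachford–Rice at each trial T, then check hF = ψ·hV(T) + (1−ψ)·hL(T).
  T = 347.9 K: K = (2.088, 0.340), RR gives ψ = 0.067, H_out = 2.183 kJ/mol
  T = 386.8 K: K = (3.306, 0.481), RR gives ψ = 0.522, H_out = 23.499 kJ/mol
  T = 367.4 K: K = (2.661, 0.408), RR gives ψ = 0.326, H_out = 14.143 kJ/mol
  T = 357.6 K: K = (2.364, 0.373), RR gives ψ = 0.210, H_out = 8.668 kJ/mol
  T = 352.8 K: K = (2.225, 0.357), RR gives ψ = 0.144, H_out = 5.634 kJ/mol
  T = 355.2 K: K = (2.294, 0.365), RR gives ψ = 0.178, H_out = 7.187 kJ/mol
  T = 356.4 K: K = (2.328, 0.369), RR gives ψ = 0.194, H_out = 7.936 kJ/mol
  T = 355.8 K: K = (2.311, 0.367), RR gives ψ = 0.186, H_out = 7.564 kJ/mol
Linear interpolation between T = 355.8 (H_out = 7.564) and T = 356.4 (H_out = 7.936) on hF = 7.78 gives T ≈ 356.1 K, at which ψ = 0.19.

T = 356.1 K, V/F = 0.19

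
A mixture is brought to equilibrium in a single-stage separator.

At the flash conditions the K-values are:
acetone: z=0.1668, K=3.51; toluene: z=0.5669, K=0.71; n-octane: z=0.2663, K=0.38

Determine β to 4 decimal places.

Material balance + equilibrium reduce to Σ zᵢ(Kᵢ−1)/(1+β(Kᵢ−1)) = 0.
g(0) = ΣzᵢKᵢ − 1 = 0.0892 and g(1) = 1 − Σzᵢ/Kᵢ = -0.5468, so a root lies in (0, 1).
Newton–Raphson from β = 0.36:
  β = 0.3600: g = -0.17618, g' = -0.5191 → β = 0.0206
  β = 0.0206: g = 0.06546, g' = -1.1034 → β = 0.0799
  β = 0.0799: g = 0.00670, g' = -0.8923 → β = 0.0874
  β = 0.0874: g = 0.00008, g' = -0.8713 → β = 0.0875
Converged at β = 0.0875.

β = 0.0875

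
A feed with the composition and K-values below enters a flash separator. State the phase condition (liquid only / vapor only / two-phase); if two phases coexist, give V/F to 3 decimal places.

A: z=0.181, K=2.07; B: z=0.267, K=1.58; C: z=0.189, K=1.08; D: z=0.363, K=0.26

ΣzᵢKᵢ = 1.095; Σzᵢ/Kᵢ = 1.828.
Both exceed 1, so a two-phase solution exists.
Material balance + equilibrium reduce to Σ zᵢ(Kᵢ−1)/(1+ψ(Kᵢ−1)) = 0.
Newton iteration, ψ⁰ = 0.5:
  ψ = 0.500: g = -0.1656, g' = -0.644 → ψ = 0.243
  ψ = 0.243: g = -0.0231, g' = -0.496 → ψ = 0.196
Converged at ψ = 0.196.

two-phase, V/F = 0.196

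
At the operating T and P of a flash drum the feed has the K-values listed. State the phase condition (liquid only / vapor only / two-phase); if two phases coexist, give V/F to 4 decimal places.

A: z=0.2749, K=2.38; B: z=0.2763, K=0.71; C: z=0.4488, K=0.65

ΣzᵢKᵢ = 1.1422; Σzᵢ/Kᵢ = 1.1951.
Both exceed 1, so a two-phase solution exists.
Rachford–Rice: g(ψ) = Σ zᵢ(Kᵢ−1)/(1+ψ(Kᵢ−1)) = 0.
Newton–Raphson from ψ = 0.5:
  ψ = 0.5000: g = -0.05964, g' = -0.2959 → ψ = 0.2984
  ψ = 0.2984: g = 0.00559, g' = -0.3590 → ψ = 0.3140
  ψ = 0.3140: g = 0.00005, g' = -0.3524 → ψ = 0.3141
Converged at ψ = 0.3141.

two-phase, V/F = 0.3141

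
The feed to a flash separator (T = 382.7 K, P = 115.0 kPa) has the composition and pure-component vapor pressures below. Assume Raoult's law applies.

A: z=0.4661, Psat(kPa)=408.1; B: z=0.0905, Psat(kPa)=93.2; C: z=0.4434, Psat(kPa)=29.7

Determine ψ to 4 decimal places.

ψ = 0.4839

Raoult's law: Kᵢ = Pᵢˢᵃᵗ/P = Pᵢˢᵃᵗ/115.0.
  K_A = 408.1/115.0 = 3.548696, K_B = 93.2/115.0 = 0.810435, K_C = 29.7/115.0 = 0.258261
Let ψ = V/F and solve Σ zᵢ(Kᵢ−1)/(1+ψ(Kᵢ−1)) = 0.
g(0) = ΣzᵢKᵢ − 1 = 0.8419 and g(1) = 1 − Σzᵢ/Kᵢ = -0.9599, so a root lies in (0, 1).
Iterate (Newton) starting at ψ = 0.37:
  ψ = 0.3700: g = 0.13965, g' = -1.2691 → ψ = 0.4800
  ψ = 0.4800: g = 0.00466, g' = -1.2047 → ψ = 0.4839
Converged at ψ = 0.4839.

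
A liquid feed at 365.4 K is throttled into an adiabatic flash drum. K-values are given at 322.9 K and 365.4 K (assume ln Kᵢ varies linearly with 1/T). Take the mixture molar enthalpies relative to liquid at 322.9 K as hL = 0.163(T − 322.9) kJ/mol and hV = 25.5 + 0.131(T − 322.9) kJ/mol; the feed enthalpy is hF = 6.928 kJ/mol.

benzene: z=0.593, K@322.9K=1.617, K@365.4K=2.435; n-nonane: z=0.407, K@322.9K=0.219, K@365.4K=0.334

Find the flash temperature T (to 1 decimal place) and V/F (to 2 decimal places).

T = 329.9 K, V/F = 0.23

Adiabatic flash: solve Rachford–Rice at each trial T, then check hF = ψ·hV(T) + (1−ψ)·hL(T).
  T = 322.9 K: K = (1.617, 0.219), RR gives ψ = 0.100, H_out = 2.541 kJ/mol
  T = 365.4 K: K = (2.435, 0.334), RR gives ψ = 0.607, H_out = 21.575 kJ/mol
  T = 344.1 K: K = (2.009, 0.274), RR gives ψ = 0.413, H_out = 13.710 kJ/mol
  T = 333.5 K: K = (1.808, 0.246), RR gives ψ = 0.283, H_out = 8.843 kJ/mol
  T = 328.2 K: K = (1.712, 0.232), RR gives ψ = 0.200, H_out = 5.940 kJ/mol
  T = 330.9 K: K = (1.761, 0.239), RR gives ψ = 0.244, H_out = 7.469 kJ/mol
  T = 329.5 K: K = (1.735, 0.236), RR gives ψ = 0.222, H_out = 6.691 kJ/mol
Linear interpolation between T = 329.5 (H_out = 6.691) and T = 330.9 (H_out = 7.469) on hF = 6.928 gives T ≈ 329.9 K, at which ψ = 0.23.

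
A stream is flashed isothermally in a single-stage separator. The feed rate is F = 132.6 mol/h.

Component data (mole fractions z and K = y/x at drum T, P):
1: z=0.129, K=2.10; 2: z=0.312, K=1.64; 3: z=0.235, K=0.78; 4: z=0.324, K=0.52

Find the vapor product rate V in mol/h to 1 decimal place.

V = 56.9 mol/h

Let ψ = V/F and solve Σ zᵢ(Kᵢ−1)/(1+ψ(Kᵢ−1)) = 0.
Feasibility: ΣzᵢKᵢ = 1.134, Σzᵢ/Kᵢ = 1.176 — both > 1, two phases present.
Newton iteration, ψ⁰ = 0.32:
  ψ = 0.320: g = 0.0313, g' = -0.291 → ψ = 0.428
  ψ = 0.428: g = 0.0005, g' = -0.283 → ψ = 0.429
Converged at ψ = 0.429.
Then V = ψ·F = 0.4295·132.6 = 56.9 mol/h and L = F − V = 75.7 mol/h.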